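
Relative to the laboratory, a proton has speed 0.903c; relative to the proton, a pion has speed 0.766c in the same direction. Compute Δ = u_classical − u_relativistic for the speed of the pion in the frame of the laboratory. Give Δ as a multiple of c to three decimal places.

Galilean: u_cl = 0.766 + 0.903 = 1.6690.
Relativistic: u_rel = (0.766 + 0.903) / (1 + 0.766·0.903) = 1.6690/1.6917 = 0.9866.
Δ = 1.6690 − 0.9866 = 0.6824.
(The classical prediction exceeds c; the relativistic result does not.)

Δ = 0.682c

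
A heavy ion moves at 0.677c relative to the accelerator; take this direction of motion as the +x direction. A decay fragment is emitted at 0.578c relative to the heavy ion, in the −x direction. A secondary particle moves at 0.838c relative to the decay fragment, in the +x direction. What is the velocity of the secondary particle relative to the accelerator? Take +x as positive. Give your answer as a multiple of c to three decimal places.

+0.881c

Apply u = (u' + v)/(1 + u'v/c²) successively, working outward toward the accelerator.
Start: velocity of the heavy ion relative to the accelerator = 0.6770c.
Compose with the decay fragment (u' = -0.578 in the heavy ion frame): u_1 = (-0.578 + 0.677) / (1 + (-0.578)·0.677) = 0.0990/0.6087 = 0.1626.
Compose with the secondary particle (u' = 0.838 in the decay fragment frame): u_2 = (0.838 + 0.163) / (1 + 0.838·0.163) = 1.0006/1.1363 = 0.8806.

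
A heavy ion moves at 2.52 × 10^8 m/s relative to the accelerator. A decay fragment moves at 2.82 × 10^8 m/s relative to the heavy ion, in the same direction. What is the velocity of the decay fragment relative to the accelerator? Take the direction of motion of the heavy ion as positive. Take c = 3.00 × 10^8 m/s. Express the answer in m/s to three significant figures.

In units of c (dividing by 3.00 × 10^8 m/s): v = 0.840, u' = 0.940.
u = (u' + v)/(1 + u'v/c²):
u = (0.940 + 0.840) / (1 + 0.940·0.840) = 1.7800/1.7896 = 0.9946
Converting back: u = 0.9946 × 3.00 × 10^8 m/s.

2.98 × 10^8 m/s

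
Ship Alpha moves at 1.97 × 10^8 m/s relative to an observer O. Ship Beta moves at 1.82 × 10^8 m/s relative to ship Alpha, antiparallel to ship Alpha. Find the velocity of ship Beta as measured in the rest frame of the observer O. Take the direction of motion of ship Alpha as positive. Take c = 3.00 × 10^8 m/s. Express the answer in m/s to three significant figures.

+2.49 × 10^7 m/s

In units of c (dividing by 3.00 × 10^8 m/s): v = 0.657, u' = -0.607.
u = (u' + v)/(1 + u'v/c²):
u = (-0.607 + 0.657) / (1 + (-0.607)·0.657) = 0.0500/0.6016 = 0.0831
Converting back: u = 0.0831 × 3.00 × 10^8 m/s.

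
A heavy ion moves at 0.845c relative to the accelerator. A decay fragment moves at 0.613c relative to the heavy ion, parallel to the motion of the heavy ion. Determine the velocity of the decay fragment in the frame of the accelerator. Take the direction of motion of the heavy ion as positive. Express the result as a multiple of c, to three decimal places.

With v = 0.845 and u' = 0.613 (in units of c),
u = (u' + v)/(1 + u'v/c²):
u = (0.613 + 0.845) / (1 + 0.613·0.845) = 1.4580/1.5180 = 0.9605
(Galilean addition would give +1.458c, exceeding c.)

0.960c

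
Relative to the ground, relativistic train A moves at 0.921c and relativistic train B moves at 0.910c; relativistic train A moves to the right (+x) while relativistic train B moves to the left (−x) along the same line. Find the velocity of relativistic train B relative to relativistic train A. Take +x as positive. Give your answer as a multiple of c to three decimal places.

-0.996c

β_A = 0.921, β_B = -0.910.
Transform to A's frame with the inverse velocity-addition law: u' = (u − v)/(1 − uv/c²), taking u = β_B and v = β_A.
u' = (-0.910 − 0.921) / (1 − (0.921)(-0.910)) = -1.8310/1.8381 = -0.9961.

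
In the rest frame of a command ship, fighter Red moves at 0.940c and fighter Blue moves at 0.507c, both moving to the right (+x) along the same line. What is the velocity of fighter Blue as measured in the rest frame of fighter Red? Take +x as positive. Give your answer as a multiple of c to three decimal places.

β_A = 0.940, β_B = 0.507.
Transform to A's frame with the inverse velocity-addition law: u' = (u − v)/(1 − uv/c²), taking u = β_B and v = β_A.
u' = (0.507 − 0.940) / (1 − (0.940)(0.507)) = -0.4330/0.5234 = -0.8273.

-0.827c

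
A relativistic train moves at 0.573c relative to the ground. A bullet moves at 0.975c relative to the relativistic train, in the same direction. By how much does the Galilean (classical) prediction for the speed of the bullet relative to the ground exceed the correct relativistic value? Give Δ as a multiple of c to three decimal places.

Galilean: u_cl = 0.975 + 0.573 = 1.5480.
Relativistic: u_rel = (0.975 + 0.573) / (1 + 0.975·0.573) = 1.5480/1.5587 = 0.9932.
Δ = 1.5480 − 0.9932 = 0.5548.
(The classical prediction exceeds c; the relativistic result does not.)

Δ = 0.555c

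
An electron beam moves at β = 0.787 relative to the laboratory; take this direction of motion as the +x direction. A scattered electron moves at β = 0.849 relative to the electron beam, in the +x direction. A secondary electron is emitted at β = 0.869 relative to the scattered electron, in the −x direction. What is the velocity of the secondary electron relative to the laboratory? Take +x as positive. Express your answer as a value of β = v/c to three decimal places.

β = +0.756

Apply u = (u' + v)/(1 + u'v/c²) successively, working outward toward the laboratory.
Start: velocity of the electron beam relative to the laboratory = 0.7870c.
Compose with the scattered electron (u' = 0.849 in the electron beam frame): u_1 = (0.849 + 0.787) / (1 + 0.849·0.787) = 1.6360/1.6682 = 0.9807.
Compose with the secondary electron (u' = -0.869 in the scattered electron frame): u_2 = (-0.869 + 0.981) / (1 + (-0.869)·0.981) = 0.1117/0.1478 = 0.7561.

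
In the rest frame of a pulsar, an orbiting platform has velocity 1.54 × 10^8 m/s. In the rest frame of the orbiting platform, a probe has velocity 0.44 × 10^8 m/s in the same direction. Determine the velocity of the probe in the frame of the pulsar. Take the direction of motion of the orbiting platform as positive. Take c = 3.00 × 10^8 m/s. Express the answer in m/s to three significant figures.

In units of c (dividing by 3.00 × 10^8 m/s): v = 0.513, u' = 0.147.
u = (u' + v)/(1 + u'v/c²):
u = (0.147 + 0.513) / (1 + 0.147·0.513) = 0.6600/1.0753 = 0.6138
(Galilean addition would give +0.660c.)
Converting back: u = 0.6138 × 3.00 × 10^8 m/s.

1.84 × 10^8 m/s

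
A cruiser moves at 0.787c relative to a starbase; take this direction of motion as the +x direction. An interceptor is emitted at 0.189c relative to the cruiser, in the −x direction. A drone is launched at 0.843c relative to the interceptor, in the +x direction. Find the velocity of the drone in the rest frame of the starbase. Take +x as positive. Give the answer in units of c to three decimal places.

Apply u = (u' + v)/(1 + u'v/c²) successively, working outward toward the starbase.
Start: velocity of the cruiser relative to the starbase = 0.7870c.
Compose with the interceptor (u' = -0.189 in the cruiser frame): u_1 = (-0.189 + 0.787) / (1 + (-0.189)·0.787) = 0.5980/0.8513 = 0.7025.
Compose with the drone (u' = 0.843 in the interceptor frame): u_2 = (0.843 + 0.702) / (1 + 0.843·0.702) = 1.5455/1.5922 = 0.9707.

+0.971c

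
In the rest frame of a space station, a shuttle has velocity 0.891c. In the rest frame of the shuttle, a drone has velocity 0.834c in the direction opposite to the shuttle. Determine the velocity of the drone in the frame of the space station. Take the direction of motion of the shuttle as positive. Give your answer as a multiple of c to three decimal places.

With v = 0.891 and u' = -0.834 (in units of c),
u = (u' + v)/(1 + u'v/c²):
u = (-0.834 + 0.891) / (1 + (-0.834)·0.891) = 0.0570/0.2569 = 0.2219

+0.222c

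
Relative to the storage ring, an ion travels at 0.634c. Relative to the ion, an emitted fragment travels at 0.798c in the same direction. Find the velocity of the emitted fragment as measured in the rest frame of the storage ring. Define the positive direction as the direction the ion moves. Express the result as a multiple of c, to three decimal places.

With v = 0.634 and u' = 0.798 (in units of c),
u = (u' + v)/(1 + u'v/c²):
u = (0.798 + 0.634) / (1 + 0.798·0.634) = 1.4320/1.5059 = 0.9509

0.951c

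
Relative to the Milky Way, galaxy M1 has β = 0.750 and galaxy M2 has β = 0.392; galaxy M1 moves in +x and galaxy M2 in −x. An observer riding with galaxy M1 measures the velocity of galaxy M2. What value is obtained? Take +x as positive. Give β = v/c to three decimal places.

β = -0.883

β_A = 0.750, β_B = -0.392.
Transform to A's frame with the inverse velocity-addition law: u' = (u − v)/(1 − uv/c²), taking u = β_B and v = β_A.
u' = (-0.392 − 0.750) / (1 − (0.750)(-0.392)) = -1.1420/1.2940 = -0.8825.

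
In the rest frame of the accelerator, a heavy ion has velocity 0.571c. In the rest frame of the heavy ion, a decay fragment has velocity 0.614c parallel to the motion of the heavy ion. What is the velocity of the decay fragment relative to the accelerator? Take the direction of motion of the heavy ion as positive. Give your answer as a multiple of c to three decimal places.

0.877c

With v = 0.571 and u' = 0.614 (in units of c),
u = (u' + v)/(1 + u'v/c²):
u = (0.614 + 0.571) / (1 + 0.614·0.571) = 1.1850/1.3506 = 0.8774
(Galilean addition would give +1.185c, exceeding c.)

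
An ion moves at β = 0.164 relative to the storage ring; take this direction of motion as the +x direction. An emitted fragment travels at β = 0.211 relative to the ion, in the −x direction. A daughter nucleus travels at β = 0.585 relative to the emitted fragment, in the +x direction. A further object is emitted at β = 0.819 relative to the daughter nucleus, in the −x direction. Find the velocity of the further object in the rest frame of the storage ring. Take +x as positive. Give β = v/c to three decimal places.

Apply u = (u' + v)/(1 + u'v/c²) successively, working outward toward the storage ring.
Start: velocity of the ion relative to the storage ring = 0.1640c.
Compose with the emitted fragment (u' = -0.211 in the ion frame): u_1 = (-0.211 + 0.164) / (1 + (-0.211)·0.164) = -0.0470/0.9654 = -0.0487.
Compose with the daughter nucleus (u' = 0.585 in the emitted fragment frame): u_2 = (0.585 + (-0.049)) / (1 + 0.585·(-0.049)) = 0.5363/0.9715 = 0.5520.
Compose with the further object (u' = -0.819 in the daughter nucleus frame): u_3 = (-0.819 + 0.552) / (1 + (-0.819)·0.552) = -0.2670/0.5479 = -0.4873.

β = -0.487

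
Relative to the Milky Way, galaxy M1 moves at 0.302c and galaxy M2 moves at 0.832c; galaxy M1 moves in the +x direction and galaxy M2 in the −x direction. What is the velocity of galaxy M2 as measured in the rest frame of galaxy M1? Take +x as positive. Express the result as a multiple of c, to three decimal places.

β_A = 0.302, β_B = -0.832.
Transform to A's frame with the inverse velocity-addition law: u' = (u − v)/(1 − uv/c²), taking u = β_B and v = β_A.
u' = (-0.832 − 0.302) / (1 − (0.302)(-0.832)) = -1.1340/1.2513 = -0.9063.

-0.906c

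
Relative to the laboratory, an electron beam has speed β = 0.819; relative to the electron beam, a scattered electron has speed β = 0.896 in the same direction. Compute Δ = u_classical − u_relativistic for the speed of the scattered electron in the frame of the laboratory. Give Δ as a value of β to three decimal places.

Δ = 0.726

Galilean: u_cl = 0.896 + 0.819 = 1.7150.
Relativistic: u_rel = (0.896 + 0.819) / (1 + 0.896·0.819) = 1.7150/1.7338 = 0.9891.
Δ = 1.7150 − 0.9891 = 0.7259.
(The classical prediction exceeds c; the relativistic result does not.)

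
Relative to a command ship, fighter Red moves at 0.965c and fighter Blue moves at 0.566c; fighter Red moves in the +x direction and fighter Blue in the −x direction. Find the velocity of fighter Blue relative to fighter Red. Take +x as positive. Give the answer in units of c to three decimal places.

β_A = 0.965, β_B = -0.566.
Transform to A's frame with the inverse velocity-addition law: u' = (u − v)/(1 − uv/c²), taking u = β_B and v = β_A.
u' = (-0.566 − 0.965) / (1 − (0.965)(-0.566)) = -1.5310/1.5462 = -0.9902.

-0.990c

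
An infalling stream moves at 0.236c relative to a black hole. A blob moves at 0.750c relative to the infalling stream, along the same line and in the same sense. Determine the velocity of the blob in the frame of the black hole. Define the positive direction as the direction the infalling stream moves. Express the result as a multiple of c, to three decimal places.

0.838c

With v = 0.236 and u' = 0.750 (in units of c),
u = (u' + v)/(1 + u'v/c²):
u = (0.750 + 0.236) / (1 + 0.750·0.236) = 0.9860/1.1770 = 0.8377
(Galilean addition would give +0.986c.)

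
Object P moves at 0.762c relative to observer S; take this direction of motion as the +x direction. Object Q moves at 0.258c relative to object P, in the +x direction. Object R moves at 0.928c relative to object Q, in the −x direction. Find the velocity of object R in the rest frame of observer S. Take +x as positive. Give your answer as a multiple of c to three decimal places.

Apply u = (u' + v)/(1 + u'v/c²) successively, working outward toward observer S.
Start: velocity of object P relative to observer S = 0.7620c.
Compose with object Q (u' = 0.258 in object P frame): u_1 = (0.258 + 0.762) / (1 + 0.258·0.762) = 1.0200/1.1966 = 0.8524.
Compose with object R (u' = -0.928 in object Q frame): u_2 = (-0.928 + 0.852) / (1 + (-0.928)·0.852) = -0.0756/0.2090 = -0.3617.

-0.362c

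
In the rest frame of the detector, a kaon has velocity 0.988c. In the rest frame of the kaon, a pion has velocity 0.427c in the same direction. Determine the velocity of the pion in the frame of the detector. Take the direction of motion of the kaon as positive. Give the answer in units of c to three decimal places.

0.995c

With v = 0.988 and u' = 0.427 (in units of c),
u = (u' + v)/(1 + u'v/c²):
u = (0.427 + 0.988) / (1 + 0.427·0.988) = 1.4150/1.4219 = 0.9952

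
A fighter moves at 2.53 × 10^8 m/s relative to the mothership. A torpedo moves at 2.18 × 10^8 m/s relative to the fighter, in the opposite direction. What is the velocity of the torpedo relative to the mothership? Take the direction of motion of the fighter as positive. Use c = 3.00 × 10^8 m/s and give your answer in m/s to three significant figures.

In units of c (dividing by 3.00 × 10^8 m/s): v = 0.843, u' = -0.727.
u = (u' + v)/(1 + u'v/c²):
u = (-0.727 + 0.843) / (1 + (-0.727)·0.843) = 0.1167/0.3872 = 0.3013
Converting back: u = 0.3013 × 3.00 × 10^8 m/s.

+9.04 × 10^7 m/s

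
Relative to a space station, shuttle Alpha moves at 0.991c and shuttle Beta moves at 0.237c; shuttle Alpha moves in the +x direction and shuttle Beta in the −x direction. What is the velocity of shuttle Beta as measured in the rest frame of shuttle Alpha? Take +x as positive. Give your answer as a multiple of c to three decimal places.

-0.994c

β_A = 0.991, β_B = -0.237.
Transform to A's frame with the inverse velocity-addition law: u' = (u − v)/(1 − uv/c²), taking u = β_B and v = β_A.
u' = (-0.237 − 0.991) / (1 − (0.991)(-0.237)) = -1.2280/1.2349 = -0.9944.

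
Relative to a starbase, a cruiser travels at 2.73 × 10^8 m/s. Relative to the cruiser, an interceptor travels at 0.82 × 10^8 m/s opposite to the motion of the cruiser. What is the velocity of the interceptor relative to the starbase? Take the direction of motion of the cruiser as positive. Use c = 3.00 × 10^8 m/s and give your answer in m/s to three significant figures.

In units of c (dividing by 3.00 × 10^8 m/s): v = 0.910, u' = -0.273.
u = (u' + v)/(1 + u'v/c²):
u = (-0.273 + 0.910) / (1 + (-0.273)·0.910) = 0.6367/0.7513 = 0.8475
Converting back: u = 0.8475 × 3.00 × 10^8 m/s.

+2.54 × 10^8 m/s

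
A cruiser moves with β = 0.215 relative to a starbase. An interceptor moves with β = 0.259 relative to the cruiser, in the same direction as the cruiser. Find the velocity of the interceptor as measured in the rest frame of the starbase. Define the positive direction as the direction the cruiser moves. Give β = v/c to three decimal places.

β = 0.449

With v = 0.215 and u' = 0.259 (in units of c),
u = (u' + v)/(1 + u'v/c²):
u = (0.259 + 0.215) / (1 + 0.259·0.215) = 0.4740/1.0557 = 0.4490
(Galilean addition would give +0.474c.)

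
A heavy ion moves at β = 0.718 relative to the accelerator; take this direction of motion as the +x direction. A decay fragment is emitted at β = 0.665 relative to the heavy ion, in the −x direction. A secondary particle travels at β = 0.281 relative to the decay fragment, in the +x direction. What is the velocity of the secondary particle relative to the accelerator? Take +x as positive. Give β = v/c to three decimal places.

Apply u = (u' + v)/(1 + u'v/c²) successively, working outward toward the accelerator.
Start: velocity of the heavy ion relative to the accelerator = 0.7180c.
Compose with the decay fragment (u' = -0.665 in the heavy ion frame): u_1 = (-0.665 + 0.718) / (1 + (-0.665)·0.718) = 0.0530/0.5225 = 0.1014.
Compose with the secondary particle (u' = 0.281 in the decay fragment frame): u_2 = (0.281 + 0.101) / (1 + 0.281·0.101) = 0.3824/1.0285 = 0.3718.

β = +0.372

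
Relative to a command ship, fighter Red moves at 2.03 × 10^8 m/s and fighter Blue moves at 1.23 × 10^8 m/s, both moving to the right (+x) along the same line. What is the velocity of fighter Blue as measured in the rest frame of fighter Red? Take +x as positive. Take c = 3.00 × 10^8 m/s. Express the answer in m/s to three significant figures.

-1.11 × 10^8 m/s

β_A = 0.677, β_B = 0.410 (dividing each by c = 3.00 × 10^8 m/s).
Transform to A's frame with the inverse velocity-addition law: u' = (u − v)/(1 − uv/c²), taking u = β_B and v = β_A.
u' = (0.410 − 0.677) / (1 − (0.677)(0.410)) = -0.2667/0.7226 = -0.3691.
u' = -0.3691 × 3.00 × 10^8 m/s.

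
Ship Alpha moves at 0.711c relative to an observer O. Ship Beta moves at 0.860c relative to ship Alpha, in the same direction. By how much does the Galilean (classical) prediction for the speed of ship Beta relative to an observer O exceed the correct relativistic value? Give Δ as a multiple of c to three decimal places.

Δ = 0.596c

Galilean: u_cl = 0.860 + 0.711 = 1.5710.
Relativistic: u_rel = (0.860 + 0.711) / (1 + 0.860·0.711) = 1.5710/1.6115 = 0.9749.
Δ = 1.5710 − 0.9749 = 0.5961.
(The classical prediction exceeds c; the relativistic result does not.)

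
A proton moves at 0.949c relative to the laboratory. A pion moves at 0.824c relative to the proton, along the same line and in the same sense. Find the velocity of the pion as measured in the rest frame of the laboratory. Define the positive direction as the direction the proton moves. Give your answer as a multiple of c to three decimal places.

0.995c

With v = 0.949 and u' = 0.824 (in units of c),
u = (u' + v)/(1 + u'v/c²):
u = (0.824 + 0.949) / (1 + 0.824·0.949) = 1.7730/1.7820 = 0.9950
(Galilean addition would give +1.773c, exceeding c.)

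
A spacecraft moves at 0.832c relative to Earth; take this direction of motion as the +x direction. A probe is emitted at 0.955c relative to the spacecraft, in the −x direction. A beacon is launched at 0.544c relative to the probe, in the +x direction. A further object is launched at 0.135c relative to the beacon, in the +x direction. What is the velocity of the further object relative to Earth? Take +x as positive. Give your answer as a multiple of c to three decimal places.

+0.054c

Apply u = (u' + v)/(1 + u'v/c²) successively, working outward toward Earth.
Start: velocity of the spacecraft relative to Earth = 0.8320c.
Compose with the probe (u' = -0.955 in the spacecraft frame): u_1 = (-0.955 + 0.832) / (1 + (-0.955)·0.832) = -0.1230/0.2054 = -0.5987.
Compose with the beacon (u' = 0.544 in the probe frame): u_2 = (0.544 + (-0.599)) / (1 + 0.544·(-0.599)) = -0.0547/0.6743 = -0.0811.
Compose with the further object (u' = 0.135 in the beacon frame): u_3 = (0.135 + (-0.081)) / (1 + 0.135·(-0.081)) = 0.0539/0.9890 = 0.0545.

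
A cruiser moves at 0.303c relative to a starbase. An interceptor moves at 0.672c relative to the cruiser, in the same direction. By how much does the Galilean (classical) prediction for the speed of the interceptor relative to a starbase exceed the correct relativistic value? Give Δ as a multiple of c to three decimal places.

Galilean: u_cl = 0.672 + 0.303 = 0.9750.
Relativistic: u_rel = (0.672 + 0.303) / (1 + 0.672·0.303) = 0.9750/1.2036 = 0.8101.
Δ = 0.9750 − 0.8101 = 0.1649.

Δ = 0.165c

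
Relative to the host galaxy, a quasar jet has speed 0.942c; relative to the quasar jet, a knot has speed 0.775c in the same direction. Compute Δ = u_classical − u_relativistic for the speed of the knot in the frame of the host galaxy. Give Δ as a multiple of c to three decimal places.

Δ = 0.725c

Galilean: u_cl = 0.775 + 0.942 = 1.7170.
Relativistic: u_rel = (0.775 + 0.942) / (1 + 0.775·0.942) = 1.7170/1.7301 = 0.9925.
Δ = 1.7170 − 0.9925 = 0.7245.
(The classical prediction exceeds c; the relativistic result does not.)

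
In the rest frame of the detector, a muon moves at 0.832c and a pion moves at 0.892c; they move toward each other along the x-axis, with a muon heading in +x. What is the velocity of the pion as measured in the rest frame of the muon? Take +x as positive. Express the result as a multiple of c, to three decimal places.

β_A = 0.832, β_B = -0.892.
Transform to A's frame with the inverse velocity-addition law: u' = (u − v)/(1 − uv/c²), taking u = β_B and v = β_A.
u' = (-0.892 − 0.832) / (1 − (0.832)(-0.892)) = -1.7240/1.7421 = -0.9896.

-0.990c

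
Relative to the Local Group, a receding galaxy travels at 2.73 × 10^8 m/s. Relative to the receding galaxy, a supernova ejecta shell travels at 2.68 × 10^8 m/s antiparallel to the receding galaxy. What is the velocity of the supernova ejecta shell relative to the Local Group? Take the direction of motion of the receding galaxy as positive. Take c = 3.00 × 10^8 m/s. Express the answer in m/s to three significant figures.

+2.67 × 10^7 m/s

In units of c (dividing by 3.00 × 10^8 m/s): v = 0.910, u' = -0.893.
u = (u' + v)/(1 + u'v/c²):
u = (-0.893 + 0.910) / (1 + (-0.893)·0.910) = 0.0167/0.1871 = 0.0891
Converting back: u = 0.0891 × 3.00 × 10^8 m/s.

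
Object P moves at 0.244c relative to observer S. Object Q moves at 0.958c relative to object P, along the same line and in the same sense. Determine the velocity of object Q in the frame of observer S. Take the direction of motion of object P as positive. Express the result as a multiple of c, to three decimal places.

With v = 0.244 and u' = 0.958 (in units of c),
u = (u' + v)/(1 + u'v/c²):
u = (0.958 + 0.244) / (1 + 0.958·0.244) = 1.2020/1.2338 = 0.9743
(Galilean addition would give +1.202c, exceeding c.)

0.974c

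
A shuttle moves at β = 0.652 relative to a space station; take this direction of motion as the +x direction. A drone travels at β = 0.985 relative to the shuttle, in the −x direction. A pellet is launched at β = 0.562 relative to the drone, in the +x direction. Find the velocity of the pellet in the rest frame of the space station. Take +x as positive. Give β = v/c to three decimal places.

Apply u = (u' + v)/(1 + u'v/c²) successively, working outward toward the space station.
Start: velocity of the shuttle relative to the space station = 0.6520c.
Compose with the drone (u' = -0.985 in the shuttle frame): u_1 = (-0.985 + 0.652) / (1 + (-0.985)·0.652) = -0.3330/0.3578 = -0.9307.
Compose with the pellet (u' = 0.562 in the drone frame): u_2 = (0.562 + (-0.931)) / (1 + 0.562·(-0.931)) = -0.3687/0.4769 = -0.7732.

β = -0.773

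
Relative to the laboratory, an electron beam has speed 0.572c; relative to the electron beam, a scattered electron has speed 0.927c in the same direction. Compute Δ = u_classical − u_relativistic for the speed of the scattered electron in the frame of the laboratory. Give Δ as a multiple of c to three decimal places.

Δ = 0.519c

Galilean: u_cl = 0.927 + 0.572 = 1.4990.
Relativistic: u_rel = (0.927 + 0.572) / (1 + 0.927·0.572) = 1.4990/1.5302 = 0.9796.
Δ = 1.4990 − 0.9796 = 0.5194.
(The classical prediction exceeds c; the relativistic result does not.)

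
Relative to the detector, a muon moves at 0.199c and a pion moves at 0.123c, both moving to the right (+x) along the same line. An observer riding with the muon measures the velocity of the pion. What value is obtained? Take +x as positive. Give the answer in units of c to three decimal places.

-0.078c

β_A = 0.199, β_B = 0.123.
Transform to A's frame with the inverse velocity-addition law: u' = (u − v)/(1 − uv/c²), taking u = β_B and v = β_A.
u' = (0.123 − 0.199) / (1 − (0.199)(0.123)) = -0.0760/0.9755 = -0.0779.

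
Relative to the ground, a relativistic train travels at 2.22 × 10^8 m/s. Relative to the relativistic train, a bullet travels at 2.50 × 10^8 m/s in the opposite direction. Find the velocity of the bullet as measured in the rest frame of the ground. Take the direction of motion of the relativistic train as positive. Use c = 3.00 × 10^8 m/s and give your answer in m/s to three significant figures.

-7.30 × 10^7 m/s

In units of c (dividing by 3.00 × 10^8 m/s): v = 0.740, u' = -0.833.
u = (u' + v)/(1 + u'v/c²):
u = (-0.833 + 0.740) / (1 + (-0.833)·0.740) = -0.0933/0.3833 = -0.2435
Converting back: u = -0.2435 × 3.00 × 10^8 m/s.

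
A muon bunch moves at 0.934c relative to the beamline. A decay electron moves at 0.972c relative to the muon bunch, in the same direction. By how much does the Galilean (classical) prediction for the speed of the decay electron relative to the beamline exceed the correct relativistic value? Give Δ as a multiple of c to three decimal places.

Δ = 0.907c

Galilean: u_cl = 0.972 + 0.934 = 1.9060.
Relativistic: u_rel = (0.972 + 0.934) / (1 + 0.972·0.934) = 1.9060/1.9078 = 0.9990.
Δ = 1.9060 − 0.9990 = 0.9070.
(The classical prediction exceeds c; the relativistic result does not.)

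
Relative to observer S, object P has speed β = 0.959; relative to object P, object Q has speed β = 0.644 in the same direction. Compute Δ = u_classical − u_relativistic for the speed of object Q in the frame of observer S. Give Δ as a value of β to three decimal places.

Δ = 0.612

Galilean: u_cl = 0.644 + 0.959 = 1.6030.
Relativistic: u_rel = (0.644 + 0.959) / (1 + 0.644·0.959) = 1.6030/1.6176 = 0.9910.
Δ = 1.6030 − 0.9910 = 0.6120.
(The classical prediction exceeds c; the relativistic result does not.)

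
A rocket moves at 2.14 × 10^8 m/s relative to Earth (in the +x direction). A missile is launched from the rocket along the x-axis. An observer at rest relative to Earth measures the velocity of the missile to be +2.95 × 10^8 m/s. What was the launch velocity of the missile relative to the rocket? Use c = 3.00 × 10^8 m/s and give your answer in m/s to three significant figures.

v = 0.713c, u = 0.983c.
Invert the composition law: u' = (u − v)/(1 − uv/c²).
u' = (0.983 − 0.713) / (1 − (0.983)(0.713)) = 0.2700/0.2986 = 0.9044.
u' = 0.9044 × 3.00 × 10^8 m/s.

+2.71 × 10^8 m/s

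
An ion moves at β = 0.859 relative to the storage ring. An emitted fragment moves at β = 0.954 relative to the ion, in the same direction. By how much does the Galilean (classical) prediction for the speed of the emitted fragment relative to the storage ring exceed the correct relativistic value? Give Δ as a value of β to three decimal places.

Galilean: u_cl = 0.954 + 0.859 = 1.8130.
Relativistic: u_rel = (0.954 + 0.859) / (1 + 0.954·0.859) = 1.8130/1.8195 = 0.9964.
Δ = 1.8130 − 0.9964 = 0.8166.
(The classical prediction exceeds c; the relativistic result does not.)

Δ = 0.817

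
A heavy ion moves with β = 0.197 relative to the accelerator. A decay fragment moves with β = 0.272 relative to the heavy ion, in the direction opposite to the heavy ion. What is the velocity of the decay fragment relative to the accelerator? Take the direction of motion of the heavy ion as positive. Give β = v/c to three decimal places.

β = -0.079

With v = 0.197 and u' = -0.272 (in units of c),
u = (u' + v)/(1 + u'v/c²):
u = (-0.272 + 0.197) / (1 + (-0.272)·0.197) = -0.0750/0.9464 = -0.0792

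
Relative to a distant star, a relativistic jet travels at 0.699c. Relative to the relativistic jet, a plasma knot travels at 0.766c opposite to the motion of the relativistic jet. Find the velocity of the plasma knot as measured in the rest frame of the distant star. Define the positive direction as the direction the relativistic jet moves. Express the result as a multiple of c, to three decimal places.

-0.144c

With v = 0.699 and u' = -0.766 (in units of c),
u = (u' + v)/(1 + u'v/c²):
u = (-0.766 + 0.699) / (1 + (-0.766)·0.699) = -0.0670/0.4646 = -0.1442
(Galilean addition would give -0.067c.)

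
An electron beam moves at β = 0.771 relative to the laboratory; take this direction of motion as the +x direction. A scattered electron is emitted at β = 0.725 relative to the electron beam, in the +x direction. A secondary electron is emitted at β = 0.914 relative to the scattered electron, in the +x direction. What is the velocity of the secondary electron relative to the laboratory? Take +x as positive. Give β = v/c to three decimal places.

Apply u = (u' + v)/(1 + u'v/c²) successively, working outward toward the laboratory.
Start: velocity of the electron beam relative to the laboratory = 0.7710c.
Compose with the scattered electron (u' = 0.725 in the electron beam frame): u_1 = (0.725 + 0.771) / (1 + 0.725·0.771) = 1.4960/1.5590 = 0.9596.
Compose with the secondary electron (u' = 0.914 in the scattered electron frame): u_2 = (0.914 + 0.960) / (1 + 0.914·0.960) = 1.8736/1.8771 = 0.9981.

β = 0.998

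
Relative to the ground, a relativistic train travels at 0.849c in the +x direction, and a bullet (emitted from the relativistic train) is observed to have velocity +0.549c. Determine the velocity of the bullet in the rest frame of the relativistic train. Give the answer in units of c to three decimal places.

-0.562c

Invert the composition law: u' = (u − v)/(1 − uv/c²).
u' = (0.549 − 0.849) / (1 − (0.549)(0.849)) = -0.3000/0.5339 = -0.5619.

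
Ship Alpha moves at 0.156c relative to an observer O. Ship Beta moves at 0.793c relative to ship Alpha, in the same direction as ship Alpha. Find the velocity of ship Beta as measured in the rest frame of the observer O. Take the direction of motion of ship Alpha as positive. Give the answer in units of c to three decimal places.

With v = 0.156 and u' = 0.793 (in units of c),
u = (u' + v)/(1 + u'v/c²):
u = (0.793 + 0.156) / (1 + 0.793·0.156) = 0.9490/1.1237 = 0.8445

0.845c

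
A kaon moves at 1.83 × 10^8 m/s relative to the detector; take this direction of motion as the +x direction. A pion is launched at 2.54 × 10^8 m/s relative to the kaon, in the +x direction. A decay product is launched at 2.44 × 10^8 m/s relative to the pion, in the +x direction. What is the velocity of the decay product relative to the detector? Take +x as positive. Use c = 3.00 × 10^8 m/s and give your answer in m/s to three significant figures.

2.99 × 10^8 m/s

Apply u = (u' + v)/(1 + u'v/c²) successively, working outward toward the detector.
(Dividing each given speed by c = 3.00 × 10^8 m/s to work in units of c.)
Start: velocity of the kaon relative to the detector = 0.6100c.
Compose with the pion (u' = 0.847 in the kaon frame): u_1 = (0.847 + 0.610) / (1 + 0.847·0.610) = 1.4567/1.5165 = 0.9606.
Compose with the decay product (u' = 0.813 in the pion frame): u_2 = (0.813 + 0.961) / (1 + 0.813·0.961) = 1.7739/1.7813 = 0.9959.
So u = 0.9959 × 3.00 × 10^8 m/s.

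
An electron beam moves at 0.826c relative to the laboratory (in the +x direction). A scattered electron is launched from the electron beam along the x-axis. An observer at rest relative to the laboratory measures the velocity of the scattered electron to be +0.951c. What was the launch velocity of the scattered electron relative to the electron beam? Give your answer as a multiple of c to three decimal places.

+0.583c

Invert the composition law: u' = (u − v)/(1 − uv/c²).
u' = (0.951 − 0.826) / (1 − (0.951)(0.826)) = 0.1250/0.2145 = 0.5828.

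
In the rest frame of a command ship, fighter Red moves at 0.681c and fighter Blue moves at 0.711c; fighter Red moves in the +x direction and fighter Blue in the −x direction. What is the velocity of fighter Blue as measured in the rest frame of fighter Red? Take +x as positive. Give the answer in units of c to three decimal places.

β_A = 0.681, β_B = -0.711.
Transform to A's frame with the inverse velocity-addition law: u' = (u − v)/(1 − uv/c²), taking u = β_B and v = β_A.
u' = (-0.711 − 0.681) / (1 − (0.681)(-0.711)) = -1.3920/1.4842 = -0.9379.

-0.938c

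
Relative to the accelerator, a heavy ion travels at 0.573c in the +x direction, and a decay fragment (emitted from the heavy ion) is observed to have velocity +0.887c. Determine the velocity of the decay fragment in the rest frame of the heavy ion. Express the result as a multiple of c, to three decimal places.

+0.639c

Invert the composition law: u' = (u − v)/(1 − uv/c²).
u' = (0.887 − 0.573) / (1 − (0.887)(0.573)) = 0.3140/0.4917 = 0.6385.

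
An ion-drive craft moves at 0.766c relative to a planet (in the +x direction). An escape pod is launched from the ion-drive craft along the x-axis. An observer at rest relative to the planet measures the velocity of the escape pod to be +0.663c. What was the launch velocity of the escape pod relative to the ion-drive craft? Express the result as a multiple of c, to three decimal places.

-0.209c

Invert the composition law: u' = (u − v)/(1 − uv/c²).
u' = (0.663 − 0.766) / (1 − (0.663)(0.766)) = -0.1030/0.4921 = -0.2093.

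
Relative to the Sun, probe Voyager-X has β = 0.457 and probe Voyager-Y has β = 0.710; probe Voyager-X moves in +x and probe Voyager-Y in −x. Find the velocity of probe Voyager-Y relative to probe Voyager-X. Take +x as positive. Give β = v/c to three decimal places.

β = -0.881

β_A = 0.457, β_B = -0.710.
Transform to A's frame with the inverse velocity-addition law: u' = (u − v)/(1 − uv/c²), taking u = β_B and v = β_A.
u' = (-0.710 − 0.457) / (1 − (0.457)(-0.710)) = -1.1670/1.3245 = -0.8811.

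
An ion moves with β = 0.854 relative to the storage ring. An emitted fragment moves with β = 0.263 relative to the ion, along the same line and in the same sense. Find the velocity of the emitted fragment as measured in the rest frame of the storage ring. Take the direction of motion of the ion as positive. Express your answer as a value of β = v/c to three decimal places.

β = 0.912

With v = 0.854 and u' = 0.263 (in units of c),
u = (u' + v)/(1 + u'v/c²):
u = (0.263 + 0.854) / (1 + 0.263·0.854) = 1.1170/1.2246 = 0.9121
(Galilean addition would give +1.117c, exceeding c.)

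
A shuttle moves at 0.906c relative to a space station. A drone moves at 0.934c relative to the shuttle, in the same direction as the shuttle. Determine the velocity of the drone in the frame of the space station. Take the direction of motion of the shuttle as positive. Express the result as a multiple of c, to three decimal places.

0.997c

With v = 0.906 and u' = 0.934 (in units of c),
u = (u' + v)/(1 + u'v/c²):
u = (0.934 + 0.906) / (1 + 0.934·0.906) = 1.8400/1.8462 = 0.9966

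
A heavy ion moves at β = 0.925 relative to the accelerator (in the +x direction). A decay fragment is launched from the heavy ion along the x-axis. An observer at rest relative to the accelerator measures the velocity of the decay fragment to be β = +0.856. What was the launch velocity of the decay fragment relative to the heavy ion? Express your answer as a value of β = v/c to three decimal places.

β = -0.331

Invert the composition law: u' = (u − v)/(1 − uv/c²).
u' = (0.856 − 0.925) / (1 − (0.856)(0.925)) = -0.0690/0.2082 = -0.3314.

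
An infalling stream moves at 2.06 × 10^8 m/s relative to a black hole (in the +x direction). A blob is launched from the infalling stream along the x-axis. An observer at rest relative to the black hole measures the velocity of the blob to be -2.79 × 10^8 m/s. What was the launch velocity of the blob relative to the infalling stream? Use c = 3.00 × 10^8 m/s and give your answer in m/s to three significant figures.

-2.96 × 10^8 m/s

v = 0.687c, u = -0.930c.
Invert the composition law: u' = (u − v)/(1 − uv/c²).
u' = (-0.930 − 0.687) / (1 − (-0.930)(0.687)) = -1.6167/1.6386 = -0.9866.
u' = -0.9866 × 3.00 × 10^8 m/s.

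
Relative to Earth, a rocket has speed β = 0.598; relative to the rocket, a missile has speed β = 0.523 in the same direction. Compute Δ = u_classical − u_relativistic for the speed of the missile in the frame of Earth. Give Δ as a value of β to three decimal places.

Δ = 0.267

Galilean: u_cl = 0.523 + 0.598 = 1.1210.
Relativistic: u_rel = (0.523 + 0.598) / (1 + 0.523·0.598) = 1.1210/1.3128 = 0.8539.
Δ = 1.1210 − 0.8539 = 0.2671.
(The classical prediction exceeds c; the relativistic result does not.)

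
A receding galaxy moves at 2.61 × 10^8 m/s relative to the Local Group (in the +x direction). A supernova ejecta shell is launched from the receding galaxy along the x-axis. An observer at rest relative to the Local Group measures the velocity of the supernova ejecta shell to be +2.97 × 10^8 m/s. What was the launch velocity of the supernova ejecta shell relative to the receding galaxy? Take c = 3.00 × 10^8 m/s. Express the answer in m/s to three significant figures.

v = 0.870c, u = 0.990c.
Invert the composition law: u' = (u − v)/(1 − uv/c²).
u' = (0.990 − 0.870) / (1 − (0.990)(0.870)) = 0.1200/0.1387 = 0.8652.
u' = 0.8652 × 3.00 × 10^8 m/s.

+2.60 × 10^8 m/s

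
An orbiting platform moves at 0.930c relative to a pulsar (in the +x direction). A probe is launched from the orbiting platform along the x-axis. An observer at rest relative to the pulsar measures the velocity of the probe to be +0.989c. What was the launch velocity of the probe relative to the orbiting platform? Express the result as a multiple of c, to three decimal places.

+0.735c

Invert the composition law: u' = (u − v)/(1 − uv/c²).
u' = (0.989 − 0.930) / (1 − (0.989)(0.930)) = 0.0590/0.0802 = 0.7354.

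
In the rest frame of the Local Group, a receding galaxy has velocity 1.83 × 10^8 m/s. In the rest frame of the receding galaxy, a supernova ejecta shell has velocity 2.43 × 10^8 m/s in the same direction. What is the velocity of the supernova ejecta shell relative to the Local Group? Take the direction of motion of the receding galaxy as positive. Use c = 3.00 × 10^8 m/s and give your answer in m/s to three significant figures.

In units of c (dividing by 3.00 × 10^8 m/s): v = 0.610, u' = 0.810.
u = (u' + v)/(1 + u'v/c²):
u = (0.810 + 0.610) / (1 + 0.810·0.610) = 1.4200/1.4941 = 0.9504
(Galilean addition would give +1.420c, exceeding c.)
Converting back: u = 0.9504 × 3.00 × 10^8 m/s.

2.85 × 10^8 m/s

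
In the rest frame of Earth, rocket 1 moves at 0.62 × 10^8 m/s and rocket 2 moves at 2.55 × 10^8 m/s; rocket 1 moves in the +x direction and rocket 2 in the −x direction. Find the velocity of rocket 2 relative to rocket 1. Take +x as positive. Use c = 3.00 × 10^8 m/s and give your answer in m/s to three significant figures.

-2.70 × 10^8 m/s

β_A = 0.207, β_B = -0.850 (dividing each by c = 3.00 × 10^8 m/s).
Transform to A's frame with the inverse velocity-addition law: u' = (u − v)/(1 − uv/c²), taking u = β_B and v = β_A.
u' = (-0.850 − 0.207) / (1 − (0.207)(-0.850)) = -1.0567/1.1757 = -0.8988.
u' = -0.8988 × 3.00 × 10^8 m/s.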